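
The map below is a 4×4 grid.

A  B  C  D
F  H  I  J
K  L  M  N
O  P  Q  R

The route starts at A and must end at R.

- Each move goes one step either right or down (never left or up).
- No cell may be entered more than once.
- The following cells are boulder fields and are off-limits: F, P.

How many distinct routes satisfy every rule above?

9

A right/down-only route from A to R makes exactly 3 down-moves and 3 right-moves in some order.
With no other constraints that would be C(6,3) = 20 routes.
Subtract routes through each blocked cell (inclusion–exclusion for overlaps): − through F: 10 − through P: 4 + through F&P: 3 → 9.
That gives 9 routes.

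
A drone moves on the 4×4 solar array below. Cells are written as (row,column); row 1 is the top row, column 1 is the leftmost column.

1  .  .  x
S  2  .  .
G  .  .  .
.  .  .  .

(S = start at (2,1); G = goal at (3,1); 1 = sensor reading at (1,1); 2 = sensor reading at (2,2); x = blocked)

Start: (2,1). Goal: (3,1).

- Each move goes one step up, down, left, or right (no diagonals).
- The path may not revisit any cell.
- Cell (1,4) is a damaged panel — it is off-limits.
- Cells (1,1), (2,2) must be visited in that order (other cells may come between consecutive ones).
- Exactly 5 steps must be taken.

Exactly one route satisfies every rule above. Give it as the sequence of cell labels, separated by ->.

The waypoints must appear in the order (1,1), (2,2), with no cell reused.
Route from (2,1): up 1 to (1,1), right 1 to (1,2), down 2 to (3,2), left 1 to (3,1) — 5 moves in all.
Check: order respected (1 at step 1, 2 at step 3); 5 moves as required.

(2,1) -> (1,1) -> (1,2) -> (2,2) -> (3,2) -> (3,1)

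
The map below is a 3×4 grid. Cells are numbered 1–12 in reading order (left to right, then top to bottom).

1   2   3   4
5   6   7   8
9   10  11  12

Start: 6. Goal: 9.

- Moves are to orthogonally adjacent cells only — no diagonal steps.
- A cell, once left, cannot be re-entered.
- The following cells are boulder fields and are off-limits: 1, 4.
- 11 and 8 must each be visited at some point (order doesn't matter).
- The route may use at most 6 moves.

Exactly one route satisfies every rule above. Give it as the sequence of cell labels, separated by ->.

6 -> 7 -> 8 -> 12 -> 11 -> 10 -> 9

The 6-move cap with required stops at 11, 8 leaves no slack for detours.
Route from 6: 2× right (reaching 8), down to 12, 3× left (reaching 9) — 6 moves in all.
Check: all required cells visited; 6 ≤ 6 moves.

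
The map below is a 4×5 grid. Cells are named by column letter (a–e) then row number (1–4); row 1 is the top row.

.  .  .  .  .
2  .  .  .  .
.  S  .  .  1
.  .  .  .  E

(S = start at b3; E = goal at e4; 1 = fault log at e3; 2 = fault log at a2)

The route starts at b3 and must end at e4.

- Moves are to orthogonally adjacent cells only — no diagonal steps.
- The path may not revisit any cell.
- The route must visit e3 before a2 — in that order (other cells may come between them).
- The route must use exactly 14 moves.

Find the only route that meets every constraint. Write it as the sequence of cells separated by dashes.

The waypoints must appear in the order e3, a2, with no cell reused.
Route from b3: right 3 to e3, up 1 to e2, left 4 to a2, down 2 to a4, right 4 to e4 — 14 moves in all.
Check: order respected (1 at step 3, 2 at step 8); 14 moves as required.

b3 - c3 - d3 - e3 - e2 - d2 - c2 - b2 - a2 - a3 - a4 - b4 - c4 - d4 - e4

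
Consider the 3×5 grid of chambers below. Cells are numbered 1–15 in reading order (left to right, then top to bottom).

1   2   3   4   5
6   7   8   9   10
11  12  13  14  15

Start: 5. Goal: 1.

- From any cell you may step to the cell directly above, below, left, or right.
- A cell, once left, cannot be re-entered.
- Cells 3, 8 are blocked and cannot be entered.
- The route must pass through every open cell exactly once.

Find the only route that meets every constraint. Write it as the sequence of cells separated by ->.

5 -> 4 -> 9 -> 10 -> 15 -> 14 -> 13 -> 12 -> 11 -> 6 -> 7 -> 2 -> 1

Need to visit all 13 open cells exactly once, starting at 5 and ending at 1.
Cell 15 has only two open neighbours (10 and 14), so the path must pass straight through it: one of those is the cell it's entered from and the other is where it exits.
Route from 5: left 1 to 4, down 1 to 9, right 1 to 10, down 1 to 15, left 4 to 11, up 1 to 6, right 1 to 7, up 1 to 2, left 1 to 1 — 12 moves in all.
Check: all 13 open cells covered.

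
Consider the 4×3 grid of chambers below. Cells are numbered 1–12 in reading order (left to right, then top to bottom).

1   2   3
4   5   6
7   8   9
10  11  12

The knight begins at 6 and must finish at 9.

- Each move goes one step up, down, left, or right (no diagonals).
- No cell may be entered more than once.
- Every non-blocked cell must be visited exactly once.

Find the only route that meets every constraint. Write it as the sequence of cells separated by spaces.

Need to visit all 12 open cells exactly once, starting at 6 and ending at 9.
Cell 10 has only two open neighbours (7 and 11), so the path must pass straight through it: one of those is the cell it's entered from and the other is where it exits.
Route from 6: up to 3, 2× left (reaching 1), down to 4, right to 5, down to 8, left to 7, down to 10, 2× right (reaching 12), up to 9 — 11 moves in all.
Check: all 12 open cells covered.

6 3 2 1 4 5 8 7 10 11 12 9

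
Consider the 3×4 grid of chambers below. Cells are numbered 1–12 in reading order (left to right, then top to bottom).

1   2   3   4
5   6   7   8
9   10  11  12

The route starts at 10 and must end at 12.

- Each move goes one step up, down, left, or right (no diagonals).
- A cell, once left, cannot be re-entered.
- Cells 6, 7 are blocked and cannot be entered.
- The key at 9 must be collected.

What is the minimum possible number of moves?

Any route passes through 9 somewhere between 10 and 12. Summing Manhattan distances along the two legs (10 → 9 → 12) gives a lower bound of 1 + 3 = 4 moves.
The shortest route satisfying every rule uses 8 moves: 10 → 9 → 5 → 1 → 2 → 3 → 4 → 8 → 12.
The no-revisit rule (legs can't share cells) pushes the minimum above the 4-move bound; an exhaustive check rules out every length from 4 to 7 (on a 4-connected grid the length of any start-to-goal walk has the same parity as the Manhattan bound, so only lengths 4, 6, 8, … need checking), leaving 8 as the minimum.

8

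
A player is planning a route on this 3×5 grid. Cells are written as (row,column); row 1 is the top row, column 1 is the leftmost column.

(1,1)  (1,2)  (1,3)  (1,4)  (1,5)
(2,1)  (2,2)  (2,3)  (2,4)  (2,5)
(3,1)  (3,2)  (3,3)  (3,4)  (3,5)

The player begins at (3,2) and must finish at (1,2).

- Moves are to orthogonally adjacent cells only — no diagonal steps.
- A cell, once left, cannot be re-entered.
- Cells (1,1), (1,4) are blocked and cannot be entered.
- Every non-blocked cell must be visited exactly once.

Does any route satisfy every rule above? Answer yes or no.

Cell (1,5) has only one open neighbour but is neither the start nor the goal, so a Hamiltonian route would have to both enter and leave it through the same neighbour — impossible without revisiting.

no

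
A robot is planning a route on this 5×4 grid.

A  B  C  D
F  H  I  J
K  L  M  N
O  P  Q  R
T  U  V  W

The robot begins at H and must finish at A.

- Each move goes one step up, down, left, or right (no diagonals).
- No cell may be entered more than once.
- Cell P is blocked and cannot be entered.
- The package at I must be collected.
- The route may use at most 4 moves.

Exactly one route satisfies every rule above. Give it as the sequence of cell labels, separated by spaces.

The budget equals the shortest possible length, so every move has to be on a shortest route through the required cells.
Route from H: right to I, up to C, 2× left (reaching A) — 4 moves in all.
Check: all required cells visited; 4 ≤ 4 moves.

H I C B A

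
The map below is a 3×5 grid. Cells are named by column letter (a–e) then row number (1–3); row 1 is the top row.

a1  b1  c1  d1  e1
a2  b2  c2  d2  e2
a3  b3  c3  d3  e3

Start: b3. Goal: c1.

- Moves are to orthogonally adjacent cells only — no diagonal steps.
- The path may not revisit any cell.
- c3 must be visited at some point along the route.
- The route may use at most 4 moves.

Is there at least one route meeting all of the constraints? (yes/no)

yes

One route that works: b3 → c3 → c2 → c1.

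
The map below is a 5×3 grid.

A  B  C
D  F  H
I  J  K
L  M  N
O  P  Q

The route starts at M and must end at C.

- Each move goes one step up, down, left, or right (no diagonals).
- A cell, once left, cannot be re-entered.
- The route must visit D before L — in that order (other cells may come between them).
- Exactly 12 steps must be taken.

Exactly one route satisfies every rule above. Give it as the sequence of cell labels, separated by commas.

The waypoints must appear in the order D, L, with no cell reused.
Route from M: 2× up (reaching F), left to D, 3× down (reaching O), 2× right (reaching Q), 4× up (reaching C) — 12 moves in all.
Check: order respected (D at step 3, L at step 5); 12 moves as required.

M, J, F, D, I, L, O, P, Q, N, K, H, C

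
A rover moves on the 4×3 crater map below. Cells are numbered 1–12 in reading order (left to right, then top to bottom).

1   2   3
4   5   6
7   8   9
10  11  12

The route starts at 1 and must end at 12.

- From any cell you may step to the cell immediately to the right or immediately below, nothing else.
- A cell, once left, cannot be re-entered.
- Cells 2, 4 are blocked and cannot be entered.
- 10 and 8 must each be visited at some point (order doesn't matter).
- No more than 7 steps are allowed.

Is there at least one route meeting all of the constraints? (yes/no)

10 is below but to the left of 8: going 8 → 10 would need a leftward move and 10 → 8 an upward move, so no right/down-only route can visit both required cells.

no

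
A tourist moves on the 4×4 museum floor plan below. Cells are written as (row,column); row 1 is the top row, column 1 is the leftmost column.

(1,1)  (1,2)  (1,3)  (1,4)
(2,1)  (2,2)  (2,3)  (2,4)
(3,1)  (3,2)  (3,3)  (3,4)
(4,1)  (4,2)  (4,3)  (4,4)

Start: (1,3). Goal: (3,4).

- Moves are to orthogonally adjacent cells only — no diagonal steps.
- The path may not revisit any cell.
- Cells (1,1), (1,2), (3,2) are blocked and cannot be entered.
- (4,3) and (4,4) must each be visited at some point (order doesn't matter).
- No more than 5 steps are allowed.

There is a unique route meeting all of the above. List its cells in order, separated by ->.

Any route must reach (4,3) and (4,4) and still end at (3,4) within 5 moves, so the order of the required stops is forced.
Route from (1,3): down 3 to (4,3), right 1 to (4,4), up 1 to (3,4) — 5 moves in all.
Check: all required cells visited; 5 ≤ 5 moves.

(1,3) -> (2,3) -> (3,3) -> (4,3) -> (4,4) -> (3,4)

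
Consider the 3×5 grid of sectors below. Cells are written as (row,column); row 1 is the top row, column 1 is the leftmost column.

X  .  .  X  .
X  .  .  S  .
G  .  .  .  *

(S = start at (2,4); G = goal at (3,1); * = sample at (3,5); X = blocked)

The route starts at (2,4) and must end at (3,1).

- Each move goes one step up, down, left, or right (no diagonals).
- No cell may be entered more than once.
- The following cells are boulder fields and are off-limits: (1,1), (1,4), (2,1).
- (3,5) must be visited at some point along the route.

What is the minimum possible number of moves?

6

Any route passes through (3,5) somewhere between (2,4) and (3,1). Summing Manhattan distances along the two legs ((2,4) → (3,5) → (3,1)) gives a lower bound of 2 + 4 = 6 moves.
A route of 6 moves achieves this: (2,4) → (2,5) → (3,5) → (3,4) → (3,3) → (3,2) → (3,1).
Since 6 matches the lower bound, it is optimal.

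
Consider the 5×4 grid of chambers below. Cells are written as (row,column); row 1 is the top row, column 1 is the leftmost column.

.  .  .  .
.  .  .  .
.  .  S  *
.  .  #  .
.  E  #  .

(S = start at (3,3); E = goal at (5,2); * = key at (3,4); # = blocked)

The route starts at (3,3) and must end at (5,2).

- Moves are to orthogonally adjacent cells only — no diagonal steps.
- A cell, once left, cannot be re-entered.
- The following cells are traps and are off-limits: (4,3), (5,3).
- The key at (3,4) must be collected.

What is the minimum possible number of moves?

7

Any route passes through (3,4) somewhere between (3,3) and (5,2). Summing Manhattan distances along the two legs ((3,3) → (3,4) → (5,2)) gives a lower bound of 1 + 4 = 5 moves.
The shortest route satisfying every rule uses 7 moves: (3,3) → (3,4) → (2,4) → (2,3) → (2,2) → (3,2) → (4,2) → (5,2).
The bound of 5 isn't tight here; checking systematically, no route of length 5 through 6 satisfies every constraint, so 7 is the minimum.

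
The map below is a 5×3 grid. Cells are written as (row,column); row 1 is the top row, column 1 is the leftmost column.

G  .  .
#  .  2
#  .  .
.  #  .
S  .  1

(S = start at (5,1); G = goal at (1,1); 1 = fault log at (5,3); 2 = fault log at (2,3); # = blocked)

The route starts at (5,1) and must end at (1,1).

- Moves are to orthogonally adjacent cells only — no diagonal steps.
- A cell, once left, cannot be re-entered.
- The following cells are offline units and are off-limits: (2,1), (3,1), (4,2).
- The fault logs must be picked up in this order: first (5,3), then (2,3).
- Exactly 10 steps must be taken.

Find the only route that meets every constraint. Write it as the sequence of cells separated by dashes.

The waypoints must appear in the order (5,3), (2,3), with no cell reused.
Route from (5,1): 2× right (reaching (5,3)), 2× up (reaching (3,3)), left to (3,2), up to (2,2), right to (2,3), up to (1,3), 2× left (reaching (1,1)) — 10 moves in all.
Check: order respected (1 at step 2, 2 at step 7); 10 moves as required.

(5,1) - (5,2) - (5,3) - (4,3) - (3,3) - (3,2) - (2,2) - (2,3) - (1,3) - (1,2) - (1,1)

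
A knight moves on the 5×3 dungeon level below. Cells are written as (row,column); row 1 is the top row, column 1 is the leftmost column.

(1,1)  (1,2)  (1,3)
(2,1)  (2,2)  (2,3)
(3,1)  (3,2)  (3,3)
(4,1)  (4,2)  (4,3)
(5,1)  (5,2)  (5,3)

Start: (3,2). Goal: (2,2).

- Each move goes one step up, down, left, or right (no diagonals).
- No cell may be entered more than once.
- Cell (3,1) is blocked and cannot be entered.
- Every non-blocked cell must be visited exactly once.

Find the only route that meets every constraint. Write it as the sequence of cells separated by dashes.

Need to visit all 14 open cells exactly once, starting at (3,2) and ending at (2,2).
Cell (1,1) has only two open neighbours ((2,1) and (1,2)), so the path must pass straight through it: one of those is the cell it's entered from and the other is where it exits.
Route from (3,2): down to (4,2), left to (4,1), down to (5,1), 2× right (reaching (5,3)), 4× up (reaching (1,3)), 2× left (reaching (1,1)), down to (2,1), right to (2,2) — 13 moves in all.
Check: all 14 open cells covered.

(3,2) - (4,2) - (4,1) - (5,1) - (5,2) - (5,3) - (4,3) - (3,3) - (2,3) - (1,3) - (1,2) - (1,1) - (2,1) - (2,2)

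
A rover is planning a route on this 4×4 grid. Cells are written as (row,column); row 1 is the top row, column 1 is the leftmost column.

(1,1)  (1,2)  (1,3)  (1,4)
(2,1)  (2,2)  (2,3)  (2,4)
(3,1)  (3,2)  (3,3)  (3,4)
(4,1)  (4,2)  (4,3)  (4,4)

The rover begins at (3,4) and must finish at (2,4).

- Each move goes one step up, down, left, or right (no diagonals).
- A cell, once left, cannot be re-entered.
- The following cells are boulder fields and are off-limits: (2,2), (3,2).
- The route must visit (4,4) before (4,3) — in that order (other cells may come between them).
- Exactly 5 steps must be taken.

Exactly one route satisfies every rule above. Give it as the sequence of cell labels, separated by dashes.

The waypoints must appear in the order (4,4), (4,3), with no cell reused.
Route from (3,4): down to (4,4), left to (4,3), 2× up (reaching (2,3)), right to (2,4) — 5 moves in all.
Check: order respected ((4,4) at step 1, (4,3) at step 2); 5 moves as required.

(3,4) - (4,4) - (4,3) - (3,3) - (2,3) - (2,4)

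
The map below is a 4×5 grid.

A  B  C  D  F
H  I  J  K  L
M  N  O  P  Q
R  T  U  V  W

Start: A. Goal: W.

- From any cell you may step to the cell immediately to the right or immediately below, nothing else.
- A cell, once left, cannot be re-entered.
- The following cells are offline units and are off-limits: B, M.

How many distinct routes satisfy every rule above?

A right/down-only route from A to W makes exactly 3 down-moves and 4 right-moves in some order.
With no other constraints that would be C(7,3) = 35 routes.
Subtract routes through each blocked cell (inclusion–exclusion for overlaps): − through B: 20 − through M: 5 → 10.
That gives 10 routes.

10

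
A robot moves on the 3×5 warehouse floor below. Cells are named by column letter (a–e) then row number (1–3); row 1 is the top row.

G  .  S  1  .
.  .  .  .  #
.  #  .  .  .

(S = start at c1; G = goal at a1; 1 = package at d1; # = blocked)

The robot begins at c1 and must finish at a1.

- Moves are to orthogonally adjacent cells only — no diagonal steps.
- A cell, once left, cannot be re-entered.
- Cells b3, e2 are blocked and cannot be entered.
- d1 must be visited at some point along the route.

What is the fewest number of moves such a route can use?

6

Any route passes through d1 somewhere between c1 and a1. Summing Manhattan distances along the two legs (c1 → d1 → a1) gives a lower bound of 1 + 3 = 4 moves.
The shortest route satisfying every rule uses 6 moves: c1 → d1 → d2 → c2 → b2 → b1 → a1.
The no-revisit rule (legs can't share cells) pushes the minimum above the 4-move bound; an exhaustive check rules out every length from 4 to 5, leaving 6 as the minimum.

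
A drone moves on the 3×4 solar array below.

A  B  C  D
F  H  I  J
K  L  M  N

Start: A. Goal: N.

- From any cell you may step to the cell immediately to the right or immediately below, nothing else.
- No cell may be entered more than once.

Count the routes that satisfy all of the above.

A right/down-only route from A to N makes exactly 2 down-moves and 3 right-moves in some order.
With no other constraints that would be C(5,2) = 10 routes.
That gives 10 routes.

10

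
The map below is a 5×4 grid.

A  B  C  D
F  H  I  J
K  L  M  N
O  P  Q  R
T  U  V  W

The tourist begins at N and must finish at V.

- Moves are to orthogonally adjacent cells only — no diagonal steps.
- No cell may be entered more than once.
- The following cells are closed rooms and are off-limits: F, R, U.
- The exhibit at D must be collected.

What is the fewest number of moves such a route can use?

7

Any route passes through D somewhere between N and V. Summing Manhattan distances along the two legs (N → D → V) gives a lower bound of 2 + 5 = 7 moves.
A route of 7 moves achieves this: N → J → D → C → I → M → Q → V.
Since 7 matches the lower bound, it is optimal.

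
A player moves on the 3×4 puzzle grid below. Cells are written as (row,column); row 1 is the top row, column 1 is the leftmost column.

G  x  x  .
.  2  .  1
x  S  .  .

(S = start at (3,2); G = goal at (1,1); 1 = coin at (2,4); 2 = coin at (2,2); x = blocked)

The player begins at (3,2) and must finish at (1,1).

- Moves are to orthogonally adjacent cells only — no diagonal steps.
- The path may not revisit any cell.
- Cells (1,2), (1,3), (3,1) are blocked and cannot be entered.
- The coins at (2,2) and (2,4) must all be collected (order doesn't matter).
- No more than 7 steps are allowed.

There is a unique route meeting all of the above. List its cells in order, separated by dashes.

(3,2) - (3,3) - (3,4) - (2,4) - (2,3) - (2,2) - (2,1) - (1,1)

The budget equals the shortest possible length, so every move has to be on a shortest route through the required cells.
Route from (3,2): right 2 to (3,4), up 1 to (2,4), left 3 to (2,1), up 1 to (1,1) — 7 moves in all.
Check: all required cells visited; 7 ≤ 7 moves.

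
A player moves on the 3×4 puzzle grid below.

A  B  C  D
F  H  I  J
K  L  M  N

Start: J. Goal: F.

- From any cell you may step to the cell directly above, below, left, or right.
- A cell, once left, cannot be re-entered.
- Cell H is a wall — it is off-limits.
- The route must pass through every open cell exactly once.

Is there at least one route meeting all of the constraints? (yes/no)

no

Colour the cells like a checkerboard: each orthogonal step flips colour, so a Hamiltonian route alternates colours. Here there are 5 cells of one colour and 6 of the other, with start on the opposite colour to the goal — the counts and endpoints can't be arranged into an alternating sequence of length 11, so no Hamiltonian route exists.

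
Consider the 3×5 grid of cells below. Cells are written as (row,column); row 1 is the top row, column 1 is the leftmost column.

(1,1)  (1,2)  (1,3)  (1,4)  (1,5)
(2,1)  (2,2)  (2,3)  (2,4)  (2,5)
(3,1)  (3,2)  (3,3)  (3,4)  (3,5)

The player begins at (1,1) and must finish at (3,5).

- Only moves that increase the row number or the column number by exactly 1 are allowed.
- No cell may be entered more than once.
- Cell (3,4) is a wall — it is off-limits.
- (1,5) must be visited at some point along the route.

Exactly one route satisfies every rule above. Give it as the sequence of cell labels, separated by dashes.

(1,1) - (1,2) - (1,3) - (1,4) - (1,5) - (2,5) - (3,5)

Moves only go right or down, so the column and row indices never decrease.
Route from (1,1): 4× right (reaching (1,5)), 2× down (reaching (3,5)) — 6 moves in all.
Check: all required cells visited.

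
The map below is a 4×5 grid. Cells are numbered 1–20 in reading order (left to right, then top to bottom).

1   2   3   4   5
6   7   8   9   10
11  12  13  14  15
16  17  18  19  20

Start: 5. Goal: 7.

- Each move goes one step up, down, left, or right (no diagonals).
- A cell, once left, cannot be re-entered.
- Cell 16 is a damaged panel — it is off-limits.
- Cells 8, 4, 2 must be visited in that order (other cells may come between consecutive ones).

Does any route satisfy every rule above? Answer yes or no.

yes

One route that works: 5 → 10 → 15 → 14 → 13 → 8 → 9 → 4 → 3 → 2 → 7.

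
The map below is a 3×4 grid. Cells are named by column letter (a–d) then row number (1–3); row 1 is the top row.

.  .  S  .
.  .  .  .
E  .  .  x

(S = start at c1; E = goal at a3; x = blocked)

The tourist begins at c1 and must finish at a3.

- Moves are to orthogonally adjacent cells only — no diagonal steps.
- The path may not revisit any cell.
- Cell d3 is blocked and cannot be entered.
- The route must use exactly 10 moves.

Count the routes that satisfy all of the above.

1

Need simple routes of exactly 10 moves from c1 to a3 (Manhattan distance 4, so 3 moves are spent on a detour and 3 undoing it).
Enumerating: c1 d1 d2 c2 c3 b3 b2 b1 a1 a2 a3.
That gives 1 route.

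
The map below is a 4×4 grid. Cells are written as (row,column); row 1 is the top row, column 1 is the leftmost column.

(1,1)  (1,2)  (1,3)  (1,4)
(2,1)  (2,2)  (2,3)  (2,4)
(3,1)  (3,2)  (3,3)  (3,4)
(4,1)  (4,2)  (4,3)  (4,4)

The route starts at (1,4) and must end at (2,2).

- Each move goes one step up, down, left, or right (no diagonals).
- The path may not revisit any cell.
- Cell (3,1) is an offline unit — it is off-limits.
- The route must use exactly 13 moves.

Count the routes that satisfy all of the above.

Need simple routes of exactly 13 moves from (1,4) to (2,2) (Manhattan distance 3, so 5 moves are spent on a detour and 5 undoing it).
Enumerating: (1,4) (2,4) (3,4) (4,4) (4,3) (4,2) (3,2) (3,3) (2,3) (1,3) (1,2) (1,1) (2,1) (2,2).
That gives 1 route.

1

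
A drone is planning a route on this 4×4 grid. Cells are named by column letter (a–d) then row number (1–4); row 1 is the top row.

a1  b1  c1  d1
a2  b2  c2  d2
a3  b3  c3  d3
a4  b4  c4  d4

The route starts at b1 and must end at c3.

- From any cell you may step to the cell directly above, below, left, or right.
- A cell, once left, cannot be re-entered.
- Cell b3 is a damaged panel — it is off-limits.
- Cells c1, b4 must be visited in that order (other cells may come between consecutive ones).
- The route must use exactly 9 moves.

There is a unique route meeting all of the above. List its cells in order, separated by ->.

The waypoints must appear in the order c1, b4, with no cell reused.
Route from b1: right 1 to c1, down 1 to c2, left 2 to a2, down 2 to a4, right 2 to c4, up 1 to c3 — 9 moves in all.
Check: order respected (c1 at step 1, b4 at step 7); 9 moves as required.

b1 -> c1 -> c2 -> b2 -> a2 -> a3 -> a4 -> b4 -> c4 -> c3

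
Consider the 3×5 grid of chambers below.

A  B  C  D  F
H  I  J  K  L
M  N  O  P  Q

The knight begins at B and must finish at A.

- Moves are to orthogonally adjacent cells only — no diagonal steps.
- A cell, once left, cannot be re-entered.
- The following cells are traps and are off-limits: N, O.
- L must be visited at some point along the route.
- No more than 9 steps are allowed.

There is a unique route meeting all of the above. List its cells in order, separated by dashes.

B - C - D - F - L - K - J - I - H - A

The 9-move cap with required stops at L leaves no slack for detours.
Route from B: right 3 to F, down 1 to L, left 4 to H, up 1 to A — 9 moves in all.
Check: all required cells visited; 9 ≤ 9 moves.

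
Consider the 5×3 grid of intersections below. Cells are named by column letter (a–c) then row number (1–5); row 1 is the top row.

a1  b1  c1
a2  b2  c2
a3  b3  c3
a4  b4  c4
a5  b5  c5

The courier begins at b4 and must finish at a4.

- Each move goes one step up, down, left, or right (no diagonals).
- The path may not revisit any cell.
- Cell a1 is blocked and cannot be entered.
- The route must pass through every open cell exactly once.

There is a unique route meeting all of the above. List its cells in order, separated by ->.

Need to visit all 14 open cells exactly once, starting at b4 and ending at a4.
Route from b4: up 1 to b3, left 1 to a3, up 1 to a2, right 1 to b2, up 1 to b1, right 1 to c1, down 4 to c5, left 2 to a5, up 1 to a4 — 13 moves in all.
Check: all 14 open cells covered.

b4 -> b3 -> a3 -> a2 -> b2 -> b1 -> c1 -> c2 -> c3 -> c4 -> c5 -> b5 -> a5 -> a4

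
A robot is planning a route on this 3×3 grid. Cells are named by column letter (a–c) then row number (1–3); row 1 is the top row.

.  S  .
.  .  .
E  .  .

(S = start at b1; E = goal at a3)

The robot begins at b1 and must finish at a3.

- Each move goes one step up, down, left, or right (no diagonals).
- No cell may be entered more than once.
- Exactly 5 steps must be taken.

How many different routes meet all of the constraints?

5

Need simple routes of exactly 5 moves from b1 to a3 (Manhattan distance 3, so 1 moves are spent on a detour and 1 undoing it).
Enumerating: b1 b2 c2 c3 b3 a3 | b1 a1 a2 b2 b3 a3 | b1 c1 c2 c3 b3 a3 | b1 c1 c2 b2 b3 a3 | b1 c1 c2 b2 a2 a3.
That gives 5 routes.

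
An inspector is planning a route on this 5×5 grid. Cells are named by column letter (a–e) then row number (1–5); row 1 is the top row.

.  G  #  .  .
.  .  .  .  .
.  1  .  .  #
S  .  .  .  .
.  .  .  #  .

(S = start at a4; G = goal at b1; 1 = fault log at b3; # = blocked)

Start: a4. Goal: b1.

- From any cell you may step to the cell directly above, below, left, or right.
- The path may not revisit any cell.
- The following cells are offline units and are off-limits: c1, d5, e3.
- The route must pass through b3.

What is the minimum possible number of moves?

4

Any route passes through b3 somewhere between a4 and b1. Summing Manhattan distances along the two legs (a4 → b3 → b1) gives a lower bound of 2 + 2 = 4 moves.
A route of 4 moves achieves this: a4 → a3 → b3 → b2 → b1.
Since 4 matches the lower bound, it is optimal.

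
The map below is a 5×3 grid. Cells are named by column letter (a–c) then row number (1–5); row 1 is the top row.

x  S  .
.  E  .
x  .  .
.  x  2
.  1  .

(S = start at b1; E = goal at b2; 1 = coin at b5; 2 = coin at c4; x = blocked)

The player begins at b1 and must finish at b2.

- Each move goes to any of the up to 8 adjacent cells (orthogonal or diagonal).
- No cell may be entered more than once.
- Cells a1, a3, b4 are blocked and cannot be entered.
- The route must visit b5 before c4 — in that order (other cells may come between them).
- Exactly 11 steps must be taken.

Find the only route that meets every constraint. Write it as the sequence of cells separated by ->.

The waypoints must appear in the order b5, c4, with no cell reused.
Route from b1: down-left to a2, down-right to b3, down-left to a4, down to a5, 2× right (reaching c5), 4× up (reaching c1), down-left to b2 — 11 moves in all.
Check: order respected (1 at step 5, 2 at step 7); 11 moves as required.

b1 -> a2 -> b3 -> a4 -> a5 -> b5 -> c5 -> c4 -> c3 -> c2 -> c1 -> b2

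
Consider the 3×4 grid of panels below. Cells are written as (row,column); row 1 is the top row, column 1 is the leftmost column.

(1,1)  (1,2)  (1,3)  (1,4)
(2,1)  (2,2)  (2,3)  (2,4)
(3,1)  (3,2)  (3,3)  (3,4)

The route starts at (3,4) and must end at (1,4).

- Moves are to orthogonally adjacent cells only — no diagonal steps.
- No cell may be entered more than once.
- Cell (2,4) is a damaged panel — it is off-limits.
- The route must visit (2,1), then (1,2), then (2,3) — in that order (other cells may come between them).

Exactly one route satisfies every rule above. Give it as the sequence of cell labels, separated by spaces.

(3,4) (3,3) (3,2) (3,1) (2,1) (1,1) (1,2) (2,2) (2,3) (1,3) (1,4)

The waypoints must appear in the order (2,1), (1,2), (2,3), with no cell reused.
Route from (3,4): 3× left (reaching (3,1)), 2× up (reaching (1,1)), right to (1,2), down to (2,2), right to (2,3), up to (1,3), right to (1,4) — 10 moves in all.
Check: order respected ((2,1) at step 4, (1,2) at step 6, (2,3) at step 8).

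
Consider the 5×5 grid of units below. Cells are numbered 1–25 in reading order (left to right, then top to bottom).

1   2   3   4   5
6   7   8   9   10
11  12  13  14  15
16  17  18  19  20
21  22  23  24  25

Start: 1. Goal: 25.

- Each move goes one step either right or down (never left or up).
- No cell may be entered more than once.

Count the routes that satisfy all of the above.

A right/down-only route from 1 to 25 makes exactly 4 down-moves and 4 right-moves in some order.
With no other constraints that would be C(8,4) = 70 routes.
That gives 70 routes.

70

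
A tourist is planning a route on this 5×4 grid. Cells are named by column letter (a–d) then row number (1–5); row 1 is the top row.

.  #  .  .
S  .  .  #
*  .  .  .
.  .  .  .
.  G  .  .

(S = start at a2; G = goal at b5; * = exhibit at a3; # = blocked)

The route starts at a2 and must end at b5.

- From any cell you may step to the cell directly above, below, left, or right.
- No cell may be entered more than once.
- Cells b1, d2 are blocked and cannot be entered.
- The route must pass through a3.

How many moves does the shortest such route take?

Any route passes through a3 somewhere between a2 and b5. Summing Manhattan distances along the two legs (a2 → a3 → b5) gives a lower bound of 1 + 3 = 4 moves.
A route of 4 moves achieves this: a2 → a3 → a4 → a5 → b5.
Since 4 matches the lower bound, it is optimal.

4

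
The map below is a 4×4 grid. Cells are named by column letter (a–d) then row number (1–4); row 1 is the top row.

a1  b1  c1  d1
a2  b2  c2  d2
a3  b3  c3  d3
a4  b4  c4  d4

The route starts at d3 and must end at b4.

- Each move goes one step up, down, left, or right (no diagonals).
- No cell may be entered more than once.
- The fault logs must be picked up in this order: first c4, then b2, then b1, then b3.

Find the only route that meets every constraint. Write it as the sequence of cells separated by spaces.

The waypoints must appear in the order c4, b2, b1, b3, with no cell reused.
Route from d3: down to d4, left to c4, 2× up (reaching c2), left to b2, up to b1, left to a1, 2× down (reaching a3), right to b3, down to b4 — 11 moves in all.
Check: order respected (c4 at step 2, b2 at step 5, b1 at step 6, b3 at step 10).

d3 d4 c4 c3 c2 b2 b1 a1 a2 a3 b3 b4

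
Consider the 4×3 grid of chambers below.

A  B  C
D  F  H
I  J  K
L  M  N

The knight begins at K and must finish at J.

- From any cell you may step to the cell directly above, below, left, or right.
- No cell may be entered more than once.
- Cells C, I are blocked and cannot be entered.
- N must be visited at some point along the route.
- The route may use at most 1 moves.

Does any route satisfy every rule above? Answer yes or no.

no

Even ignoring the no-revisit rule, getting from K to J via N needs at least 1 + 2 = 3 moves (Manhattan distance per leg), which exceeds the 1-move limit.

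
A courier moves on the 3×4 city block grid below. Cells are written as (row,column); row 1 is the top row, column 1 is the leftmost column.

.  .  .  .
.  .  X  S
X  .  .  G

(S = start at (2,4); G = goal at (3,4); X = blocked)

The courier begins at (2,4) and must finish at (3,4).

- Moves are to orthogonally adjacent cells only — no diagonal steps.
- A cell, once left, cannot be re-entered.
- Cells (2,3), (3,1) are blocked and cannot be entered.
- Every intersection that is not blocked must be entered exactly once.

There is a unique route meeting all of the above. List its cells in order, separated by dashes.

Need to visit all 10 open cells exactly once, starting at (2,4) and ending at (3,4).
Cell (3,2) has only two open neighbours ((2,2) and (3,3)), so the path must pass straight through it: one of those is the cell it's entered from and the other is where it exits.
Route from (2,4): up 1 to (1,4), left 3 to (1,1), down 1 to (2,1), right 1 to (2,2), down 1 to (3,2), right 2 to (3,4) — 9 moves in all.
Check: all 10 open cells covered.

(2,4) - (1,4) - (1,3) - (1,2) - (1,1) - (2,1) - (2,2) - (3,2) - (3,3) - (3,4)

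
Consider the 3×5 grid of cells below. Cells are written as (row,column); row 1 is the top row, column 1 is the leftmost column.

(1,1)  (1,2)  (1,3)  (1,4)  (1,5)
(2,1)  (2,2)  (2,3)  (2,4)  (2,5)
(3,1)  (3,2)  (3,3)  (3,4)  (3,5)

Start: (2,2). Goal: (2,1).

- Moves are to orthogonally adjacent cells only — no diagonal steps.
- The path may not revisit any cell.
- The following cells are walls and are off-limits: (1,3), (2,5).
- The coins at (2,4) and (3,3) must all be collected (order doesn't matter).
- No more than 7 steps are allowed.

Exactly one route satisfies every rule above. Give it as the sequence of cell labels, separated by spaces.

Any route must reach (2,4) and (3,3) and still end at (2,1) within 7 moves, so the order of the required stops is forced.
Route from (2,2): right 2 to (2,4), down 1 to (3,4), left 3 to (3,1), up 1 to (2,1) — 7 moves in all.
Check: all required cells visited; 7 ≤ 7 moves.

(2,2) (2,3) (2,4) (3,4) (3,3) (3,2) (3,1) (2,1)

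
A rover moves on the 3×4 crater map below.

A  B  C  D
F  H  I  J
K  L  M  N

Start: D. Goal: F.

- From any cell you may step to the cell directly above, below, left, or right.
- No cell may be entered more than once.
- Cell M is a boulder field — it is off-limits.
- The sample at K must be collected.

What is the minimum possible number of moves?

6

Any route passes through K somewhere between D and F. Summing Manhattan distances along the two legs (D → K → F) gives a lower bound of 5 + 1 = 6 moves.
A route of 6 moves achieves this: D → J → I → H → L → K → F.
Since 6 matches the lower bound, it is optimal.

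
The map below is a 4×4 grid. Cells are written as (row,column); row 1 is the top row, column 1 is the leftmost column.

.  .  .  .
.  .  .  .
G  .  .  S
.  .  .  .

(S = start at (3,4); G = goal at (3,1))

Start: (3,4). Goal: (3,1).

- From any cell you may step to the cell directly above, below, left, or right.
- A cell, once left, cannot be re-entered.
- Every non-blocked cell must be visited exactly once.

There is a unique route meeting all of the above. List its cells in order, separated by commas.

(3,4), (4,4), (4,3), (3,3), (2,3), (2,4), (1,4), (1,3), (1,2), (1,1), (2,1), (2,2), (3,2), (4,2), (4,1), (3,1)

Need to visit all 16 open cells exactly once, starting at (3,4) and ending at (3,1).
Cell (4,4) has only two open neighbours ((3,4) and (4,3)), so the path must pass straight through it: one of those is the cell it's entered from and the other is where it exits.
Route from (3,4): down 1 to (4,4), left 1 to (4,3), up 2 to (2,3), right 1 to (2,4), up 1 to (1,4), left 3 to (1,1), down 1 to (2,1), right 1 to (2,2), down 2 to (4,2), left 1 to (4,1), up 1 to (3,1) — 15 moves in all.
Check: all 16 open cells covered.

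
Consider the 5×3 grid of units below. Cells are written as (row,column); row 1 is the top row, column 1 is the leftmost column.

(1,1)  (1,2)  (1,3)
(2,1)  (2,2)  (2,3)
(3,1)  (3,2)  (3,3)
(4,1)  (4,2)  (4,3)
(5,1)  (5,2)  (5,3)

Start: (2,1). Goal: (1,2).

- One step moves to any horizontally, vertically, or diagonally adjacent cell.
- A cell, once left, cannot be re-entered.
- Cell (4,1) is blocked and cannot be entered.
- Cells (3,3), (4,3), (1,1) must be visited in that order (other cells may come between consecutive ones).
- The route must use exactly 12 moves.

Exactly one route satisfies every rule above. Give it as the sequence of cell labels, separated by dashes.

(2,1) - (3,2) - (2,3) - (3,3) - (4,3) - (5,3) - (5,2) - (5,1) - (4,2) - (3,1) - (2,2) - (1,1) - (1,2)

The waypoints must appear in the order (3,3), (4,3), (1,1), with no cell reused.
Route from (2,1): down-right to (3,2), up-right to (2,3), 3× down (reaching (5,3)), 2× left (reaching (5,1)), up-right to (4,2), up-left to (3,1), up-right to (2,2), up-left to (1,1), right to (1,2) — 12 moves in all.
Check: order respected ((3,3) at step 3, (4,3) at step 4, (1,1) at step 11); 12 moves as required.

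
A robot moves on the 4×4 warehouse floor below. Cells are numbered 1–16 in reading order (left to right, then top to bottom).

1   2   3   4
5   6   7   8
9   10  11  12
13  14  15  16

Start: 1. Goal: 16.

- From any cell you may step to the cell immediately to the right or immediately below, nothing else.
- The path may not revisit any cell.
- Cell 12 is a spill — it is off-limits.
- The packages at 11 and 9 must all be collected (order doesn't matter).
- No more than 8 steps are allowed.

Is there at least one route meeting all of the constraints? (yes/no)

One route that works: 1 → 5 → 9 → 10 → 11 → 15 → 16.

yes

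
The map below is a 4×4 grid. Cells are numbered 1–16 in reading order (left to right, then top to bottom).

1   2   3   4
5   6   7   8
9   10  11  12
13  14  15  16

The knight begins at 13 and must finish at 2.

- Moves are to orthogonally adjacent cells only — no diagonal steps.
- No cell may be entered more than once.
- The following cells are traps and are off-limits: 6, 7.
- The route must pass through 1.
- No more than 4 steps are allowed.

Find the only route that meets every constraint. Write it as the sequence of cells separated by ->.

13 -> 9 -> 5 -> 1 -> 2

The budget equals the shortest possible length, so every move has to be on a shortest route through the required cells.
Route from 13: up 3 to 1, right 1 to 2 — 4 moves in all.
Check: all required cells visited; 4 ≤ 4 moves.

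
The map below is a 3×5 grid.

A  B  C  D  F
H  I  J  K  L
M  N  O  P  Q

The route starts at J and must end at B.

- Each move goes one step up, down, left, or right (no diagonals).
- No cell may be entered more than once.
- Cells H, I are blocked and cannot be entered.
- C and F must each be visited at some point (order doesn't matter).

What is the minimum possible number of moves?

Any route passes through C and F in some order between J and B. Summing Manhattan distances along each leg and taking the cheapest ordering (J → C → F → B) gives a lower bound of 1 + 2 + 3 = 6 moves.
A route of 6 moves achieves this: J → K → L → F → D → C → B.
Since 6 matches the lower bound, it is optimal.

6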